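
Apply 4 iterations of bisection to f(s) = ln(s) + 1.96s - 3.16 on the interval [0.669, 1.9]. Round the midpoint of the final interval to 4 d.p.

1.3999

f(0.669000) = -2.250731, f(1.900000) = 1.205854 (opposite signs)
step 1: m = 1.284500, f(m) = -0.392010 < 0 → root in [1.284500, 1.900000]
step 2: m = 1.592250, f(m) = 0.425958 > 0 → root in [1.284500, 1.592250]
step 3: m = 1.438375, f(m) = 0.022729 > 0 → root in [1.284500, 1.438375]
step 4: m = 1.361438, f(m) = -0.183041 < 0 → root in [1.361438, 1.438375]
Midpoint of [1.361438, 1.438375] = 1.399906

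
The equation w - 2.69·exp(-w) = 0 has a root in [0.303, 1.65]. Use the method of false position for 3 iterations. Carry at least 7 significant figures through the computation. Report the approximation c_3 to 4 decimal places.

0.9984

f(0.303000) = -1.683832, f(1.650000) = 1.133386
step 1: c = 1.108093, f(c) = 0.219887 > 0 → new bracket [0.303000, 1.108093]
step 2: c = 1.015101, f(c) = 0.040338 > 0 → new bracket [0.303000, 1.015101]
step 3: c = 0.998441, f(c) = 0.007302 > 0 → new bracket [0.303000, 0.998441]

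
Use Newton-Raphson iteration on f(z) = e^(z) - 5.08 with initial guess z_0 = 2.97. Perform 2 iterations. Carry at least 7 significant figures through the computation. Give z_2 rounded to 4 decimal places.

Newton update: z ← z − f(z)/f'(z).
f'(z) = e^(z)
z_0 = 2.970000: f = 14.411920, f' = 19.491920 → z_1 = 2.970000 - (14.411920)/(19.491920) = 2.230621
z_1 = 2.230621: f = 4.225641, f' = 9.305641 → z_2 = 2.230621 - (4.225641)/(9.305641) = 1.776526

1.7765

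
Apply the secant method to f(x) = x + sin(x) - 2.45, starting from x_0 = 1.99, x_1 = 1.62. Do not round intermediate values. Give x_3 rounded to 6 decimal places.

1.460817

f(x_0) = 0.453413, f(x_1) = 0.168790
x_2 = 1.620000 - (0.168790)·(1.620000 - 1.990000)/(0.168790 - (0.453413)) = 1.400580; f(x_2) = -0.063872
x_3 = 1.400580 - (-0.063872)·(1.400580 - 1.620000)/(-0.063872 - (0.168790)) = 1.460817; f(x_3) = 0.004775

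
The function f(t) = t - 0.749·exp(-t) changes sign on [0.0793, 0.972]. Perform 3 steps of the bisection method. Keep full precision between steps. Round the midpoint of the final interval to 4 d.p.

0.4699

f(0.079300) = -0.612598, f(0.972000) = 0.688634 (opposite signs)
step 1: m = 0.525650, f(m) = 0.082863 > 0 → root in [0.079300, 0.525650]
step 2: m = 0.302475, f(m) = -0.251026 < 0 → root in [0.302475, 0.525650]
step 3: m = 0.414062, f(m) = -0.080996 < 0 → root in [0.414062, 0.525650]
Midpoint of [0.414062, 0.525650] = 0.469856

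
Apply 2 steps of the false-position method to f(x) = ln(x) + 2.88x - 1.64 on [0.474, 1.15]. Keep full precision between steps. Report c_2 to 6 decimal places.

f(0.474000) = -1.021428, f(1.150000) = 1.811762
step 1: c = 0.717713, f(c) = 0.095328 > 0 → new bracket [0.474000, 0.717713]
step 2: c = 0.696909, f(c) = 0.005999 > 0 → new bracket [0.474000, 0.696909]

0.696909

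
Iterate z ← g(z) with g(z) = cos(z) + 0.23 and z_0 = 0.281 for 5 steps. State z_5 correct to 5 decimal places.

0.97956

z_1 = g(0.281000) = 1.190779
z_2 = g(1.190779) = 0.600937
z_3 = g(0.600937) = 1.054806
z_4 = g(1.054806) = 0.723396
z_5 = g(0.723396) = 0.979562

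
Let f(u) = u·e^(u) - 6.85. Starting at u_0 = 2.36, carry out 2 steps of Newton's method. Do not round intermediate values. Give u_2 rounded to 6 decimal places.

f'(u) = (u + 1)·e^(u)
u_0 = 2.360000: f = 18.144645, f' = 35.585597 → u_1 = 2.360000 - (18.144645)/(35.585597) = 1.850113
u_1 = 1.850113: f = 4.917708, f' = 18.128244 → u_2 = 1.850113 - (4.917708)/(18.128244) = 1.578839

1.578839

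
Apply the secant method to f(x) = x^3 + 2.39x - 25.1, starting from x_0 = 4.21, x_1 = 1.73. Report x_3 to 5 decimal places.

2.83135

f(x_0) = 59.580361, f(x_1) = -15.787583
x_2 = 1.730000 - (-15.787583)·(1.730000 - 4.210000)/(-15.787583 - (59.580361)) = 2.249494; f(x_2) = -8.340765
x_3 = 2.249494 - (-8.340765)·(2.249494 - 1.730000)/(-8.340765 - (-15.787583)) = 2.831351; f(x_3) = 4.364579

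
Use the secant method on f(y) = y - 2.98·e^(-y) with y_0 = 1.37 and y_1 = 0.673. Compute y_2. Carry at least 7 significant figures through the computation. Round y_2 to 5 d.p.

Secant update: y_(k+1) = y_k − f(y_k)·(y_k − y_(k-1))/(f(y_k) − f(y_(k-1))).
f(y_0) = 0.612761, f(y_1) = -0.847324
y_2 = 0.673000 - (-0.847324)·(0.673000 - 1.370000)/(-0.847324 - (0.612761)) = 1.077486; f(y_2) = 0.062945

1.07749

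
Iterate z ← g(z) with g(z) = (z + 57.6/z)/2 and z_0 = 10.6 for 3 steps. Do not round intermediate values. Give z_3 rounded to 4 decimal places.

z_1 = g(10.600000) = 8.016981
z_2 = g(8.016981) = 7.600865
z_3 = g(7.600865) = 7.589475

7.5895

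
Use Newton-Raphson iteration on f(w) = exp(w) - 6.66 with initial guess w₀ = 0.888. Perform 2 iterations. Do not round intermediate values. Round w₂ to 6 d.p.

f'(w) = exp(w)
w_0 = 0.888000: f = -4.229736, f' = 2.430264 → w_1 = 0.888000 - (-4.229736)/(2.430264) = 2.628443
w_1 = 2.628443: f = 7.192181, f' = 13.852181 → w_2 = 2.628443 - (7.192181)/(13.852181) = 2.109233

2.109233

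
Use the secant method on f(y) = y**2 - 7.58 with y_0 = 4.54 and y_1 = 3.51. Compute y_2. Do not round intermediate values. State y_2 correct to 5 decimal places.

f(y_0) = 13.031600, f(y_1) = 4.740100
y_2 = 3.510000 - (4.740100)·(3.510000 - 4.540000)/(4.740100 - (13.031600)) = 2.921168; f(y_2) = 0.953221

2.92117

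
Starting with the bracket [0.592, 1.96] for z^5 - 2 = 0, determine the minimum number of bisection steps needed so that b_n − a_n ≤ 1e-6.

21

Initial width b − a = 1.96 − 0.592 = 1.368000.
After n steps the width is (b−a)/2^n; need (b−a)/2^n ≤ 1e-6.
So n ≥ log₂(1.368000/1e-6) = log₂(1368000.0000) ≈ 20.3836.
Hence n = 21.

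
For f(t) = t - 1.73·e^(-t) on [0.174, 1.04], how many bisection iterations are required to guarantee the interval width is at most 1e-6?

20

Initial width b − a = 1.04 − 0.174 = 0.866000.
After n steps the width is (b−a)/2^n; need (b−a)/2^n ≤ 1e-6.
So n ≥ log₂(0.866000/1e-6) = log₂(866000.0000) ≈ 19.7240.
Hence n = 20.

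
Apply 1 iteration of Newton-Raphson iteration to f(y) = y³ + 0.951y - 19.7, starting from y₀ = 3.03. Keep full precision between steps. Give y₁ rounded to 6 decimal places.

f'(y) = 3y² + 0.951
y_0 = 3.030000: f = 10.999657, f' = 28.493700 → y_1 = 3.030000 - (10.999657)/(28.493700) = 2.643962

2.643962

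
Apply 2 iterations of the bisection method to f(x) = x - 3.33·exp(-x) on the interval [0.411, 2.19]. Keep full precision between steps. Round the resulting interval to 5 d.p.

f(0.411000) = -1.796746, f(2.190000) = 1.817317 (opposite signs)
step 1: m = 1.300500, f(m) = 0.393423 > 0 → root in [0.411000, 1.300500]
step 2: m = 0.855750, f(m) = -0.559381 < 0 → root in [0.855750, 1.300500]

[0.85575, 1.30050]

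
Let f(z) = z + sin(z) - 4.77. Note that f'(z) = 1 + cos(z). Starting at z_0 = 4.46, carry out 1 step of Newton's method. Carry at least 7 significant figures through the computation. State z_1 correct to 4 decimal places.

Newton update: z ← z − f(z)/f'(z).
z_0 = 4.460000: f = -1.278319, f' = 0.750282 → z_1 = 4.460000 - (-1.278319)/(0.750282) = 6.163784

6.1638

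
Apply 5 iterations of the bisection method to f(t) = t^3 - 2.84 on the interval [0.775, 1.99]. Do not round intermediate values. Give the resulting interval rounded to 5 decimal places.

[1.38250, 1.42047]

f(0.775000) = -2.374516, f(1.990000) = 5.040599 (opposite signs)
step 1: m = 1.382500, f(m) = -0.197619 < 0 → root in [1.382500, 1.990000]
step 2: m = 1.686250, f(m) = 1.954749 > 0 → root in [1.382500, 1.686250]
step 3: m = 1.534375, f(m) = 0.772389 > 0 → root in [1.382500, 1.534375]
step 4: m = 1.458438, f(m) = 0.262155 > 0 → root in [1.382500, 1.458438]
step 5: m = 1.420469, f(m) = 0.026124 > 0 → root in [1.382500, 1.420469]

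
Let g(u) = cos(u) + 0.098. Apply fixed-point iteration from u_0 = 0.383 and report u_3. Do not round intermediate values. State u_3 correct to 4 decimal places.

0.9138

u_1 = g(0.383000) = 1.025548
u_2 = g(1.025548) = 0.616631
u_3 = g(0.616631) = 0.913832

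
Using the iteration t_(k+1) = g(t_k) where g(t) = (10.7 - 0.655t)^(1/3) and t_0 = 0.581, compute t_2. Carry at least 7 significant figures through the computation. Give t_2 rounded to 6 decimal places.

t_1 = g(0.581000) = 2.177135
t_2 = g(2.177135) = 2.100980

2.100980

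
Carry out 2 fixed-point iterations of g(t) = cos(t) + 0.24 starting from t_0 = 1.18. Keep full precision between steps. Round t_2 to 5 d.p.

1.05334

t_1 = g(1.180000) = 0.620925
t_2 = g(0.620925) = 1.053341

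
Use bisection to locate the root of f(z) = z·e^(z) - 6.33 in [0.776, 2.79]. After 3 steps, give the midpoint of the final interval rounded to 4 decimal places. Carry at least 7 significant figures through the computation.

1.4054

f(0.776000) = -4.643935, f(2.790000) = 39.094045 (opposite signs)
step 1: m = 1.783000, f(m) = 4.274700 > 0 → root in [0.776000, 1.783000]
step 2: m = 1.279500, f(m) = -1.730400 < 0 → root in [1.279500, 1.783000]
step 3: m = 1.531250, f(m) = 0.750428 > 0 → root in [1.279500, 1.531250]
Midpoint of [1.279500, 1.531250] = 1.405375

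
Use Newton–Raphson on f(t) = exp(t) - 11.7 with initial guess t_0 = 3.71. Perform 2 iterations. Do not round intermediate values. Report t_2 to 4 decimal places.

f'(t) = exp(t)
t_0 = 3.710000: f = 29.153807, f' = 40.853807 → t_1 = 3.710000 - (29.153807)/(40.853807) = 2.996387
t_1 = 2.996387: f = 8.313099, f' = 20.013099 → t_2 = 2.996387 - (8.313099)/(20.013099) = 2.581004

2.5810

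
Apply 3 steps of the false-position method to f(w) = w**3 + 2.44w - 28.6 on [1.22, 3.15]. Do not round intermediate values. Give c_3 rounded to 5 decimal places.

f(1.220000) = -23.807352, f(3.150000) = 10.341875
step 1: c = 2.565512, f(c) = -5.454334 < 0 → new bracket [2.565512, 3.150000]
step 2: c = 2.767332, f(c) = -0.655131 < 0 → new bracket [2.767332, 3.150000]
step 3: c = 2.790129, f(c) = -0.071436 < 0 → new bracket [2.790129, 3.150000]

2.79013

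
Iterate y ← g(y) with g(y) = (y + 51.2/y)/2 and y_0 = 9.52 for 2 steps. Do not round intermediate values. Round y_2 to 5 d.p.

y_1 = g(9.520000) = 7.449076
y_2 = g(7.449076) = 7.161206

7.16121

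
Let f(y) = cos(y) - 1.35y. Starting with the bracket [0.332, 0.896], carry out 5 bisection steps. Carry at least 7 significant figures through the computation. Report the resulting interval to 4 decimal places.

[0.5964, 0.6140]

f(0.332000) = 0.497192, f(0.896000) = -0.584862 (opposite signs)
step 1: m = 0.614000, f(m) = -0.011550 < 0 → root in [0.332000, 0.614000]
step 2: m = 0.473000, f(m) = 0.251656 > 0 → root in [0.473000, 0.614000]
step 3: m = 0.543500, f(m) = 0.122179 > 0 → root in [0.543500, 0.614000]
step 4: m = 0.578750, f(m) = 0.055835 > 0 → root in [0.578750, 0.614000]
step 5: m = 0.596375, f(m) = 0.022271 > 0 → root in [0.596375, 0.614000]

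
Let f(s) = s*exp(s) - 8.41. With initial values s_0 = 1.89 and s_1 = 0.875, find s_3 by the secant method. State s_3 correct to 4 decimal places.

1.7350

Secant update: s_(k+1) = s_k − f(s_k)·(s_k − s_(k-1))/(f(s_k) − f(s_(k-1))).
f(s_0) = 4.100607, f(s_1) = -6.310984
s_2 = 0.875000 - (-6.310984)·(0.875000 - 1.890000)/(-6.310984 - (4.100607)) = 1.490242; f(s_2) = -1.796053
s_3 = 1.490242 - (-1.796053)·(1.490242 - 0.875000)/(-1.796053 - (-6.310984)) = 1.734987; f(s_3) = 1.425390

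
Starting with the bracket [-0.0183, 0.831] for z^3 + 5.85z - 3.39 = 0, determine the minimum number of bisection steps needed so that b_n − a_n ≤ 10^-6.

Initial width b − a = 0.831 − -0.0183 = 0.849300.
After n steps the width is (b−a)/2^n; need (b−a)/2^n ≤ 10^-6.
So n ≥ log₂(0.849300/10^-6) = log₂(849300.0000) ≈ 19.6959.
Hence n = 20.

20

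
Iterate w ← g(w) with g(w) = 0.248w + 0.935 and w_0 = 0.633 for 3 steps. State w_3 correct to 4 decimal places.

w_1 = g(0.633000) = 1.091984
w_2 = g(1.091984) = 1.205812
w_3 = g(1.205812) = 1.234041

1.2340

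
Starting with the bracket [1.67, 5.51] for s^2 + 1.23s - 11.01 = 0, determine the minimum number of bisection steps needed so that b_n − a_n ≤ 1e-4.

Initial width b − a = 5.51 − 1.67 = 3.840000.
After n steps the width is (b−a)/2^n; need (b−a)/2^n ≤ 1e-4.
So n ≥ log₂(3.840000/1e-4) = log₂(38400.0000) ≈ 15.2288.
Hence n = 16.

16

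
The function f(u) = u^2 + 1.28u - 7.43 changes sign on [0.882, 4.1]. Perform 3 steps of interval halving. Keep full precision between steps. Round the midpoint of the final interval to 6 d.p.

2.289875

f(0.882000) = -5.523116, f(4.100000) = 14.628000 (opposite signs)
step 1: m = 2.491000, f(m) = 1.963561 > 0 → root in [0.882000, 2.491000]
step 2: m = 1.686500, f(m) = -2.426998 < 0 → root in [1.686500, 2.491000]
step 3: m = 2.088750, f(m) = -0.393523 < 0 → root in [2.088750, 2.491000]
Midpoint of [2.088750, 2.491000] = 2.289875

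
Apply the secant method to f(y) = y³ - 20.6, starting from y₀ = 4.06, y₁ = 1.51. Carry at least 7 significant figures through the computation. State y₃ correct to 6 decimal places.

3.153813

f(y_0) = 46.323416, f(y_1) = -17.157049
y_2 = 1.510000 - (-17.157049)·(1.510000 - 4.060000)/(-17.157049 - (46.323416)) = 2.199196; f(y_2) = -9.963672
y_3 = 2.199196 - (-9.963672)·(2.199196 - 1.510000)/(-9.963672 - (-17.157049)) = 3.153813; f(y_3) = 10.769516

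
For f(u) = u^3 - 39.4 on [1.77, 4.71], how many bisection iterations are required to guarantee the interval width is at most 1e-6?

22

Initial width b − a = 4.71 − 1.77 = 2.940000.
After n steps the width is (b−a)/2^n; need (b−a)/2^n ≤ 1e-6.
So n ≥ log₂(2.940000/1e-6) = log₂(2940000.0000) ≈ 21.4874.
Hence n = 22.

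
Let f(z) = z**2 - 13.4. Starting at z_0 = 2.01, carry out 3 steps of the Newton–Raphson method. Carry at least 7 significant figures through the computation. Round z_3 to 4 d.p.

f'(z) = 2z
z_0 = 2.010000: f = -9.359900, f' = 4.020000 → z_1 = 2.010000 - (-9.359900)/(4.020000) = 4.338333
z_1 = 4.338333: f = 5.421136, f' = 8.676667 → z_2 = 4.338333 - (5.421136)/(8.676667) = 3.713539
z_2 = 3.713539: f = 0.390369, f' = 7.427077 → z_3 = 3.713539 - (0.390369)/(7.427077) = 3.660978

3.6610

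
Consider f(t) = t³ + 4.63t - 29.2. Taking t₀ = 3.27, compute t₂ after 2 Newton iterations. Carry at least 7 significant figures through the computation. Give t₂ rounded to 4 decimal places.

f'(t) = 3t² + 4.63
t_0 = 3.270000: f = 20.905883, f' = 36.708700 → t_1 = 3.270000 - (20.905883)/(36.708700) = 2.700492
t_1 = 2.700492: f = 2.997051, f' = 26.507978 → t_2 = 2.700492 - (2.997051)/(26.507978) = 2.587430

2.5874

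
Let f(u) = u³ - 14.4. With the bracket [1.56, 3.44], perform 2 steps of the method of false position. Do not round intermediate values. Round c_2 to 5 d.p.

False-position update: c = (a·f(b) − b·f(a))/(f(b) − f(a)); replace the endpoint whose sign matches f(c).
f(1.560000) = -10.603584, f(3.440000) = 26.307584
step 1: c = 2.100073, f(c) = -5.138030 < 0 → new bracket [2.100073, 3.440000]
step 2: c = 2.319010, f(c) = -1.928818 < 0 → new bracket [2.319010, 3.440000]

2.31901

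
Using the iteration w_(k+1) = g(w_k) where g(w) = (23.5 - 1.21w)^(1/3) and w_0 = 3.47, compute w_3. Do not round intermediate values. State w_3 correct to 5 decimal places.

2.72351

w_1 = g(3.470000) = 2.682433
w_2 = g(2.682433) = 2.725872
w_3 = g(2.725872) = 2.723512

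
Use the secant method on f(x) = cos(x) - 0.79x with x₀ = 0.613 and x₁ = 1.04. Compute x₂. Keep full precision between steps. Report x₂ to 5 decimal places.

0.83251

f(x_0) = 0.333656, f(x_1) = -0.315380
x_2 = 1.040000 - (-0.315380)·(1.040000 - 0.613000)/(-0.315380 - (0.333656)) = 0.832512; f(x_2) = 0.015336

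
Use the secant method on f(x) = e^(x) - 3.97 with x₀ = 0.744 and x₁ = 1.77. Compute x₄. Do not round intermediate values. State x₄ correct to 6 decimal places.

1.380295

f(x_0) = -1.865664, f(x_1) = 1.900853
x_2 = 1.770000 - (1.900853)·(1.770000 - 0.744000)/(1.900853 - (-1.865664)) = 1.252207; f(x_2) = -0.471945
x_3 = 1.252207 - (-0.471945)·(1.252207 - 1.770000)/(-0.471945 - (1.900853)) = 1.355195; f(x_3) = -0.092483
x_4 = 1.355195 - (-0.092483)·(1.355195 - 1.252207)/(-0.092483 - (-0.471945)) = 1.380295; f(x_4) = 0.006076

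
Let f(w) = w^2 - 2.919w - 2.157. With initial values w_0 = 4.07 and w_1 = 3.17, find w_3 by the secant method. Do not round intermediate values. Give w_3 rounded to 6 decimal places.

3.534377

f(w_0) = 2.527570, f(w_1) = -1.361330
w_2 = 3.170000 - (-1.361330)·(3.170000 - 4.070000)/(-1.361330 - (2.527570)) = 3.485050; f(w_2) = -0.184288
w_3 = 3.485050 - (-0.184288)·(3.485050 - 3.170000)/(-0.184288 - (-1.361330)) = 3.534377; f(w_3) = 0.017974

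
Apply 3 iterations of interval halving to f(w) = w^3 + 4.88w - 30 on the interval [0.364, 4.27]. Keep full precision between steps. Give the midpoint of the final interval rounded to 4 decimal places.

f(0.364000) = -28.175451, f(4.270000) = 68.692083 (opposite signs)
step 1: m = 2.317000, f(m) = -6.254251 < 0 → root in [2.317000, 4.270000]
step 2: m = 3.293500, f(m) = 21.797343 > 0 → root in [2.317000, 3.293500]
step 3: m = 2.805250, f(m) = 5.765332 > 0 → root in [2.317000, 2.805250]
Midpoint of [2.317000, 2.805250] = 2.561125

2.5611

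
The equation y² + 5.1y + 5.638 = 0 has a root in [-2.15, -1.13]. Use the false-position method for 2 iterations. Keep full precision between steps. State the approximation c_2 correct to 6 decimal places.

f(-2.150000) = -0.704500, f(-1.130000) = 1.151900
step 1: c = -1.762912, f(c) = -0.244993 < 0 → new bracket [-1.762912, -1.130000]
step 2: c = -1.651909, f(c) = -0.057933 < 0 → new bracket [-1.651909, -1.130000]

-1.651909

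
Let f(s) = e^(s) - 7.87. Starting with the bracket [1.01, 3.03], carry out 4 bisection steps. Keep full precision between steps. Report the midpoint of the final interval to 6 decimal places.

2.083125

f(1.010000) = -5.124399, f(3.030000) = 12.827233 (opposite signs)
step 1: m = 2.020000, f(m) = -0.331675 < 0 → root in [2.020000, 3.030000]
step 2: m = 2.525000, f(m) = 4.620895 > 0 → root in [2.020000, 2.525000]
step 3: m = 2.272500, f(m) = 1.833630 > 0 → root in [2.020000, 2.272500]
step 4: m = 2.146250, f(m) = 0.682725 > 0 → root in [2.020000, 2.146250]
Midpoint of [2.020000, 2.146250] = 2.083125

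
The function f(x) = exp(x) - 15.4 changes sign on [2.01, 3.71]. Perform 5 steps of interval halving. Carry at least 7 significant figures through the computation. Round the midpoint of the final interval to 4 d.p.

f(2.010000) = -7.936683, f(3.710000) = 25.453807 (opposite signs)
step 1: m = 2.860000, f(m) = 2.061527 > 0 → root in [2.010000, 2.860000]
step 2: m = 2.435000, f(m) = -3.984181 < 0 → root in [2.435000, 2.860000]
step 3: m = 2.647500, f(m) = -1.281302 < 0 → root in [2.647500, 2.860000]
step 4: m = 2.753750, f(m) = 0.301402 > 0 → root in [2.647500, 2.753750]
step 5: m = 2.700625, f(m) = -0.510966 < 0 → root in [2.700625, 2.753750]
Midpoint of [2.700625, 2.753750] = 2.727188

2.7272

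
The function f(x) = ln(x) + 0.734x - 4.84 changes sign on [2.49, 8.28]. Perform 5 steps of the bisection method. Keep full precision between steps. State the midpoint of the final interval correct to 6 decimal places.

4.570781

f(2.490000) = -2.100057, f(8.280000) = 3.351363 (opposite signs)
step 1: m = 5.385000, f(m) = 0.796207 > 0 → root in [2.490000, 5.385000]
step 2: m = 3.937500, f(m) = -0.579329 < 0 → root in [3.937500, 5.385000]
step 3: m = 4.661250, f(m) = 0.120641 > 0 → root in [3.937500, 4.661250]
step 4: m = 4.299375, f(m) = -0.225789 < 0 → root in [4.299375, 4.661250]
step 5: m = 4.480313, f(m) = -0.051758 < 0 → root in [4.480313, 4.661250]
Midpoint of [4.480313, 4.661250] = 4.570781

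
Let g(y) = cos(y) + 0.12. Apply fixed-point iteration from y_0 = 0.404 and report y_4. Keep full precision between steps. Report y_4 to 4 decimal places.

y_1 = g(0.404000) = 1.039496
y_2 = g(1.039496) = 0.626655
y_3 = g(0.626655) = 0.929994
y_4 = g(0.929994) = 0.717839

0.7178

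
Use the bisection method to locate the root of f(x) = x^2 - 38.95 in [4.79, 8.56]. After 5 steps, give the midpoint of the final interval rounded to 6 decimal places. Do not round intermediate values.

f(4.790000) = -16.005900, f(8.560000) = 34.323600 (opposite signs)
step 1: m = 6.675000, f(m) = 5.605625 > 0 → root in [4.790000, 6.675000]
step 2: m = 5.732500, f(m) = -6.088444 < 0 → root in [5.732500, 6.675000]
step 3: m = 6.203750, f(m) = -0.463486 < 0 → root in [6.203750, 6.675000]
step 4: m = 6.439375, f(m) = 2.515550 > 0 → root in [6.203750, 6.439375]
step 5: m = 6.321563, f(m) = 1.012152 > 0 → root in [6.203750, 6.321563]
Midpoint of [6.203750, 6.321563] = 6.262656

6.262656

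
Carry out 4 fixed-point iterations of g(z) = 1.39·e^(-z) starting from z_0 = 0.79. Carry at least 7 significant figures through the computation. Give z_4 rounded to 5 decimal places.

0.71598

z_1 = g(0.790000) = 0.630844
z_2 = g(0.630844) = 0.739678
z_3 = g(0.739678) = 0.663402
z_4 = g(0.663402) = 0.715983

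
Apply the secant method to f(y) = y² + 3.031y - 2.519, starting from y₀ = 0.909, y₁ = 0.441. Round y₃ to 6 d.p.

0.679698

f(y_0) = 1.062460, f(y_1) = -0.987848
y_2 = 0.441000 - (-0.987848)·(0.441000 - 0.909000)/(-0.987848 - (1.062460)) = 0.666485; f(y_2) = -0.054683
y_3 = 0.666485 - (-0.054683)·(0.666485 - 0.441000)/(-0.054683 - (-0.987848)) = 0.679698; f(y_3) = 0.003154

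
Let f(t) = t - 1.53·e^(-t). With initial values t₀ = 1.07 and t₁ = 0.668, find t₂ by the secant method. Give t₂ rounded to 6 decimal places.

f(t_0) = 0.545197, f(t_1) = -0.116482
t_2 = 0.668000 - (-0.116482)·(0.668000 - 1.070000)/(-0.116482 - (0.545197)) = 0.738768; f(t_2) = 0.007884

0.738768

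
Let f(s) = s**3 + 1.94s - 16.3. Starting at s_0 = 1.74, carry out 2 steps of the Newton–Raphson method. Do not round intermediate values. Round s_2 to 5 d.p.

Newton update: s ← s − f(s)/f'(s).
f'(s) = 3s**2 + 1.94
s_0 = 1.740000: f = -7.656376, f' = 11.022800 → s_1 = 1.740000 - (-7.656376)/(11.022800) = 2.434594
s_1 = 2.434594: f = 2.853564, f' = 19.721751 → s_2 = 2.434594 - (2.853564)/(19.721751) = 2.289903

2.28990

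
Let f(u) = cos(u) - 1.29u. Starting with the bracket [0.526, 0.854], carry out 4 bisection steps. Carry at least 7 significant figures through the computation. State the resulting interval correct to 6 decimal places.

[0.608000, 0.628500]

f(0.526000) = 0.186282, f(0.854000) = -0.444687 (opposite signs)
step 1: m = 0.690000, f(m) = -0.118854 < 0 → root in [0.526000, 0.690000]
step 2: m = 0.608000, f(m) = 0.036472 > 0 → root in [0.608000, 0.690000]
step 3: m = 0.649000, f(m) = -0.040521 < 0 → root in [0.608000, 0.649000]
step 4: m = 0.628500, f(m) = -0.001855 < 0 → root in [0.608000, 0.628500]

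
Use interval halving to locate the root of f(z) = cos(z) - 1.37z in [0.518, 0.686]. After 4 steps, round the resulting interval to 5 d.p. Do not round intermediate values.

[0.59150, 0.60200]

f(0.518000) = 0.159151, f(0.686000) = -0.166034 (opposite signs)
step 1: m = 0.602000, f(m) = -0.000535 < 0 → root in [0.518000, 0.602000]
step 2: m = 0.560000, f(m) = 0.080055 > 0 → root in [0.560000, 0.602000]
step 3: m = 0.581000, f(m) = 0.039944 > 0 → root in [0.581000, 0.602000]
step 4: m = 0.591500, f(m) = 0.019750 > 0 → root in [0.591500, 0.602000]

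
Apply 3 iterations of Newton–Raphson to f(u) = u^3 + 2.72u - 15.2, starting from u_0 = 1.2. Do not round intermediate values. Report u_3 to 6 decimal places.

2.117174

f'(u) = 3u^2 + 2.72
u_0 = 1.200000: f = -10.208000, f' = 7.040000 → u_1 = 1.200000 - (-10.208000)/(7.040000) = 2.650000
u_1 = 2.650000: f = 10.617625, f' = 23.787500 → u_2 = 2.650000 - (10.617625)/(23.787500) = 2.203647
u_2 = 2.203647: f = 1.494960, f' = 17.288179 → u_3 = 2.203647 - (1.494960)/(17.288179) = 2.117174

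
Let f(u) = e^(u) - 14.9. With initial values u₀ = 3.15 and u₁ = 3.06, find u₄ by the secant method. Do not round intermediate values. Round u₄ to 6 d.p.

f(u_0) = 8.436065, f(u_1) = 6.427557
u_2 = 3.060000 - (6.427557)·(3.060000 - 3.150000)/(6.427557 - (8.436065)) = 2.771985; f(u_2) = 1.090344
u_3 = 2.771985 - (1.090344)·(2.771985 - 3.060000)/(1.090344 - (6.427557)) = 2.713146; f(u_3) = 0.176635
u_4 = 2.713146 - (0.176635)·(2.713146 - 2.771985)/(0.176635 - (1.090344)) = 2.701772; f(u_4) = 0.006117

2.701772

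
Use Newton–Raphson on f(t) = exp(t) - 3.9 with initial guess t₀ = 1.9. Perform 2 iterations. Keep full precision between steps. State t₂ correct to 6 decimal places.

f'(t) = exp(t)
t_0 = 1.900000: f = 2.785894, f' = 6.685894 → t_1 = 1.900000 - (2.785894)/(6.685894) = 1.483318
t_1 = 1.483318: f = 0.507544, f' = 4.407544 → t_2 = 1.483318 - (0.507544)/(4.407544) = 1.368164

1.368164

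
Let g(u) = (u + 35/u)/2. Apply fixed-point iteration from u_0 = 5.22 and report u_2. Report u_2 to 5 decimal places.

u_1 = g(5.220000) = 5.962490
u_2 = g(5.962490) = 5.916260

5.91626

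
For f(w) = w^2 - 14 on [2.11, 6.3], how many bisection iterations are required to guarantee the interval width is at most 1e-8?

29

Initial width b − a = 6.3 − 2.11 = 4.190000.
After n steps the width is (b−a)/2^n; need (b−a)/2^n ≤ 1e-8.
So n ≥ log₂(4.190000/1e-8) = log₂(419000000.0000) ≈ 28.6424.
Hence n = 29.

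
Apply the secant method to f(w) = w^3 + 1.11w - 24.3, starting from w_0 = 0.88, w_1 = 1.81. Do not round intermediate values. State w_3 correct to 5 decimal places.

2.35605

f(w_0) = -22.641728, f(w_1) = -16.361159
w_2 = 1.810000 - (-16.361159)·(1.810000 - 0.880000)/(-16.361159 - (-22.641728)) = 4.232691; f(w_2) = 56.229794
w_3 = 4.232691 - (56.229794)·(4.232691 - 1.810000)/(56.229794 - (-16.361159)) = 2.356046; f(w_3) = -8.606481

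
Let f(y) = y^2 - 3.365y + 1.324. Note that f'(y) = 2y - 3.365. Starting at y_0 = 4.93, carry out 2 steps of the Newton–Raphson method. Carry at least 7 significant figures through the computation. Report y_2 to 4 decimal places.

y_0 = 4.930000: f = 9.039450, f' = 6.495000 → y_1 = 4.930000 - (9.039450)/(6.495000) = 3.538245
y_1 = 3.538245: f = 1.936983, f' = 3.711490 → y_2 = 3.538245 - (1.936983)/(3.711490) = 3.016357

3.0164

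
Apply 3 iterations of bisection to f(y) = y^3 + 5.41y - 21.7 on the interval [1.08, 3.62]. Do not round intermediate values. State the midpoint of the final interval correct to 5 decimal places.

2.19125

f(1.080000) = -14.597488, f(3.620000) = 45.322128 (opposite signs)
step 1: m = 2.350000, f(m) = 3.991375 > 0 → root in [1.080000, 2.350000]
step 2: m = 1.715000, f(m) = -7.377649 < 0 → root in [1.715000, 2.350000]
step 3: m = 2.032500, f(m) = -2.307803 < 0 → root in [2.032500, 2.350000]
Midpoint of [2.032500, 2.350000] = 2.191250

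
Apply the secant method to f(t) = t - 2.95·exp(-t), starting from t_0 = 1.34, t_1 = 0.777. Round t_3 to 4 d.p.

f(t_0) = 0.567555, f(t_1) = -0.579361
t_2 = 0.777000 - (-0.579361)·(0.777000 - 1.340000)/(-0.579361 - (0.567555)) = 1.061398; f(t_2) = 0.040780
t_3 = 1.061398 - (0.040780)·(1.061398 - 0.777000)/(0.040780 - (-0.579361)) = 1.042696; f(t_3) = 0.002811

1.0427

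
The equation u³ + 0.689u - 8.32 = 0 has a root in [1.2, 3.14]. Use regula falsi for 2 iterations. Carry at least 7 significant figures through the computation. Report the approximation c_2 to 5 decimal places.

f(1.200000) = -5.765200, f(3.140000) = 24.802604
step 1: c = 1.565891, f(c) = -3.401513 < 0 → new bracket [1.565891, 3.140000]
step 2: c = 1.755734, f(c) = -1.698070 < 0 → new bracket [1.755734, 3.140000]

1.75573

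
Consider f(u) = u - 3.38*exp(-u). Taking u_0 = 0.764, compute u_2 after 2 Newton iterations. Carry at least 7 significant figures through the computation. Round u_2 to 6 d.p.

f'(u) = 1 + 3.38*exp(-u)
u_0 = 0.764000: f = -0.810402, f' = 2.574402 → u_1 = 0.764000 - (-0.810402)/(2.574402) = 1.078792
u_1 = 1.078792: f = -0.070427, f' = 2.149220 → u_2 = 1.078792 - (-0.070427)/(2.149220) = 1.111561

1.111561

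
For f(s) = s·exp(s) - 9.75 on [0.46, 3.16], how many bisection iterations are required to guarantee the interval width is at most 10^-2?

9

Initial width b − a = 3.16 − 0.46 = 2.700000.
After n steps the width is (b−a)/2^n; need (b−a)/2^n ≤ 10^-2.
So n ≥ log₂(2.700000/10^-2) = log₂(270.0000) ≈ 8.0768.
Hence n = 9.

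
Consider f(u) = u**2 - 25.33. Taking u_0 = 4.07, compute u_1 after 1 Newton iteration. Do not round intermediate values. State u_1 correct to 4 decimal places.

f'(u) = 2u
u_0 = 4.070000: f = -8.765100, f' = 8.140000 → u_1 = 4.070000 - (-8.765100)/(8.140000) = 5.146794

5.1468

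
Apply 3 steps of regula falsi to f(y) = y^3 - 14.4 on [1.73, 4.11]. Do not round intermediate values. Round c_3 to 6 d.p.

2.349917

f(1.730000) = -9.222283, f(4.110000) = 55.026531
step 1: c = 2.071626, f(c) = -5.509345 < 0 → new bracket [2.071626, 4.110000]
step 2: c = 2.257137, f(c) = -2.900636 < 0 → new bracket [2.257137, 4.110000]
step 3: c = 2.349917, f(c) = -1.423499 < 0 → new bracket [2.349917, 4.110000]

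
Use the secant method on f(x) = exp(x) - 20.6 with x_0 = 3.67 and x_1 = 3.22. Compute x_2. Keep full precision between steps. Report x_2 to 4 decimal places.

f(x_0) = 18.651906, f(x_1) = 4.428120
x_2 = 3.220000 - (4.428120)·(3.220000 - 3.670000)/(4.428120 - (18.651906)) = 3.079907; f(x_2) = 1.156377

3.0799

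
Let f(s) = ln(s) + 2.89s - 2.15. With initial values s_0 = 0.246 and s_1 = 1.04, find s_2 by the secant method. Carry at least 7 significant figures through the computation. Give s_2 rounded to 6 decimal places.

0.849842

Secant update: s_(k+1) = s_k − f(s_k)·(s_k − s_(k-1))/(f(s_k) − f(s_(k-1))).
f(s_0) = -2.841484, f(s_1) = 0.894821
s_2 = 1.040000 - (0.894821)·(1.040000 - 0.246000)/(0.894821 - (-2.841484)) = 0.849842; f(s_2) = 0.143339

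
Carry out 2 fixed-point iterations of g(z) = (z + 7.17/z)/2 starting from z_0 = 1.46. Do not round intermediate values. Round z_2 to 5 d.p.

2.71816

z_1 = g(1.460000) = 3.185479
z_2 = g(3.185479) = 2.718159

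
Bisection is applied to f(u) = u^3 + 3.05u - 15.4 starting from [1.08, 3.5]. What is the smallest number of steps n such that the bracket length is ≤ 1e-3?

12

Initial width b − a = 3.5 − 1.08 = 2.420000.
After n steps the width is (b−a)/2^n; need (b−a)/2^n ≤ 1e-3.
So n ≥ log₂(2.420000/1e-3) = log₂(2420.0000) ≈ 11.2408.
Hence n = 12.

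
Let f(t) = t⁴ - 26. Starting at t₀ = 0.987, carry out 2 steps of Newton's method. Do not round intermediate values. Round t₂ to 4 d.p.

f'(t) = 4t³
t_0 = 0.987000: f = -25.050995, f' = 3.846019 → t_1 = 0.987000 - (-25.050995)/(3.846019) = 7.500487
t_1 = 7.500487: f = 3138.883787, f' = 1687.828504 → t_2 = 7.500487 - (3138.883787)/(1687.828504) = 5.640769

5.6408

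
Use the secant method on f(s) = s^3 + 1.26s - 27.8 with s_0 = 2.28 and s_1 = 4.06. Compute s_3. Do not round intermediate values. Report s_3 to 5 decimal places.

f(s_0) = -13.074848, f(s_1) = 44.239016
s_2 = 4.060000 - (44.239016)·(4.060000 - 2.280000)/(44.239016 - (-13.074848)) = 2.686066; f(s_2) = -5.035716
s_3 = 2.686066 - (-5.035716)·(2.686066 - 4.060000)/(-5.035716 - (44.239016)) = 2.826478; f(s_3) = -1.657972

2.82648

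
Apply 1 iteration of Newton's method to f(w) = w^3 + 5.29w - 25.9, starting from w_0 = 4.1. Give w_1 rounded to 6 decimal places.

2.938658

f'(w) = 3w^2 + 5.29
w_0 = 4.100000: f = 64.710000, f' = 55.720000 → w_1 = 4.100000 - (64.710000)/(55.720000) = 2.938658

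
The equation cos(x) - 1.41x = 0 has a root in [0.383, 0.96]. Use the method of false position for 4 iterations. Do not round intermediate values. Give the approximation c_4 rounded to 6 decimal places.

0.589508

f(0.383000) = 0.387518, f(0.960000) = -0.780080
step 1: c = 0.574502, f(c) = 0.029415 > 0 → new bracket [0.574502, 0.960000]
step 2: c = 0.588510, f(c) = 0.001969 > 0 → new bracket [0.588510, 0.960000]
step 3: c = 0.589446, f(c) = 0.000131 > 0 → new bracket [0.589446, 0.960000]
step 4: c = 0.589508, f(c) = 0.000009 > 0 → new bracket [0.589508, 0.960000]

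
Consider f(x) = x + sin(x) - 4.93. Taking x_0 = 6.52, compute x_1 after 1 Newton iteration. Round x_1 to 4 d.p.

f'(x) = 1 + cos(x)
x_0 = 6.520000: f = 1.824607, f' = 1.972090 → x_1 = 6.520000 - (1.824607)/(1.972090) = 5.594785

5.5948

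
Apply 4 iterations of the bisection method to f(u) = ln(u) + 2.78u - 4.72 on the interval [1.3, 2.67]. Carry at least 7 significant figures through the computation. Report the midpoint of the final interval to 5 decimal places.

1.51406

f(1.300000) = -0.843636, f(2.670000) = 3.684678 (opposite signs)
step 1: m = 1.985000, f(m) = 1.483919 > 0 → root in [1.300000, 1.985000]
step 2: m = 1.642500, f(m) = 0.342369 > 0 → root in [1.300000, 1.642500]
step 3: m = 1.471250, f(m) = -0.243813 < 0 → root in [1.471250, 1.642500]
step 4: m = 1.556875, f(m) = 0.050793 > 0 → root in [1.471250, 1.556875]
Midpoint of [1.471250, 1.556875] = 1.514063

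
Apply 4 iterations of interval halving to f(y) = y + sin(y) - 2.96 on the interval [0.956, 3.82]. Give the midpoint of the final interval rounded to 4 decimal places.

f(0.956000) = -1.187109, f(3.820000) = 0.232446 (opposite signs)
step 1: m = 2.388000, f(m) = 0.112263 > 0 → root in [0.956000, 2.388000]
step 2: m = 1.672000, f(m) = -0.293117 < 0 → root in [1.672000, 2.388000]
step 3: m = 2.030000, f(m) = -0.033594 < 0 → root in [2.030000, 2.388000]
step 4: m = 2.209000, f(m) = 0.052167 > 0 → root in [2.030000, 2.209000]
Midpoint of [2.030000, 2.209000] = 2.119500

2.1195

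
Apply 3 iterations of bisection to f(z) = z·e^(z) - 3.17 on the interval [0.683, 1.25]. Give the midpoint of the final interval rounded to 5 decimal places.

f(0.683000) = -1.817791, f(1.250000) = 1.192929 (opposite signs)
step 1: m = 0.966500, f(m) = -0.629335 < 0 → root in [0.966500, 1.250000]
step 2: m = 1.108250, f(m) = 0.186948 > 0 → root in [0.966500, 1.108250]
step 3: m = 1.037375, f(m) = -0.242735 < 0 → root in [1.037375, 1.108250]
Midpoint of [1.037375, 1.108250] = 1.072812

1.07281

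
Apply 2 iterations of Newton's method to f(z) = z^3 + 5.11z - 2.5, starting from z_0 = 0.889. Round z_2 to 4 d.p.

0.4698

Newton update: z ← z − f(z)/f'(z).
f'(z) = 3z^2 + 5.11
z_0 = 0.889000: f = 2.745385, f' = 7.480963 → z_1 = 0.889000 - (2.745385)/(7.480963) = 0.522017
z_1 = 0.522017: f = 0.309758, f' = 5.927506 → z_2 = 0.522017 - (0.309758)/(5.927506) = 0.469759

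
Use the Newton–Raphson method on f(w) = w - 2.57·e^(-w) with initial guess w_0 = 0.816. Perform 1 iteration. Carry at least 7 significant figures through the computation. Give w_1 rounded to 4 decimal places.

0.9660

f'(w) = 1 + 2.57·e^(-w)
w_0 = 0.816000: f = -0.320446, f' = 2.136446 → w_1 = 0.816000 - (-0.320446)/(2.136446) = 0.965990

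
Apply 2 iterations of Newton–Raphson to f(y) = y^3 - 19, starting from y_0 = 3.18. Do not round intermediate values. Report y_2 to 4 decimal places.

2.6706

f'(y) = 3y^2
y_0 = 3.180000: f = 13.157432, f' = 30.337200 → y_1 = 3.180000 - (13.157432)/(30.337200) = 2.746294
y_1 = 2.746294: f = 1.712904, f' = 22.626389 → y_2 = 2.746294 - (1.712904)/(22.626389) = 2.670590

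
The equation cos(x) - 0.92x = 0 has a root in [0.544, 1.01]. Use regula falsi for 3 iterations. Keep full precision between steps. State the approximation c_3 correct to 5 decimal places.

0.77585

f(0.544000) = 0.355165, f(1.010000) = -0.397339
step 1: c = 0.763942, f(c) = 0.019289 > 0 → new bracket [0.763942, 1.010000]
step 2: c = 0.775333, f(c) = 0.000881 > 0 → new bracket [0.775333, 1.010000]
step 3: c = 0.775853, f(c) = 0.000040 > 0 → new bracket [0.775853, 1.010000]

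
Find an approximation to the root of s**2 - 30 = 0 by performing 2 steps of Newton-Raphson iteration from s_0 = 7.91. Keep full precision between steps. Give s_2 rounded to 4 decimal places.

Newton update: s ← s − f(s)/f'(s).
f'(s) = 2s
s_0 = 7.910000: f = 32.568100, f' = 15.820000 → s_1 = 7.910000 - (32.568100)/(15.820000) = 5.851334
s_1 = 5.851334: f = 4.238107, f' = 11.702668 → s_2 = 5.851334 - (4.238107)/(11.702668) = 5.489185

5.4892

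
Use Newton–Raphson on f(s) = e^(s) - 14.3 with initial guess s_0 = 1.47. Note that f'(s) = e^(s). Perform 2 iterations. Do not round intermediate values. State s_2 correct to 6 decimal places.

3.091580

s_0 = 1.470000: f = -9.950765, f' = 4.349235 → s_1 = 1.470000 - (-9.950765)/(4.349235) = 3.757934
s_1 = 3.757934: f = 28.559805, f' = 42.859805 → s_2 = 3.757934 - (28.559805)/(42.859805) = 3.091580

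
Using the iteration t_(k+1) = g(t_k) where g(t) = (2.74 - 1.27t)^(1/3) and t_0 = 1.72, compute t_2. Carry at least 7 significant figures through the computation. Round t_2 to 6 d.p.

1.192533

t_1 = g(1.720000) = 0.822093
t_2 = g(0.822093) = 1.192533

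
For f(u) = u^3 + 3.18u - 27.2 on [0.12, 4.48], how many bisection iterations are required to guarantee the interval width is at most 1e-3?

Initial width b − a = 4.48 − 0.12 = 4.360000.
After n steps the width is (b−a)/2^n; need (b−a)/2^n ≤ 1e-3.
So n ≥ log₂(4.360000/1e-3) = log₂(4360.0000) ≈ 12.0901.
Hence n = 13.

13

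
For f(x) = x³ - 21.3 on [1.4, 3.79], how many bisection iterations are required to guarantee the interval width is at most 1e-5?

Initial width b − a = 3.79 − 1.4 = 2.390000.
After n steps the width is (b−a)/2^n; need (b−a)/2^n ≤ 1e-5.
So n ≥ log₂(2.390000/1e-5) = log₂(239000.0000) ≈ 17.8667.
Hence n = 18.

18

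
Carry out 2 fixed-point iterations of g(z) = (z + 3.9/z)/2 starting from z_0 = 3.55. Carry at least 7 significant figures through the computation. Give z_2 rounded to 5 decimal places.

2.00111

z_1 = g(3.550000) = 2.324296
z_2 = g(2.324296) = 2.001112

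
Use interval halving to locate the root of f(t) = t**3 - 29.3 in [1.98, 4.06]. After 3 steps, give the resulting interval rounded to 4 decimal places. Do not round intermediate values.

[3.0200, 3.2800]

f(1.980000) = -21.537608, f(4.060000) = 37.623416 (opposite signs)
step 1: m = 3.020000, f(m) = -1.756392 < 0 → root in [3.020000, 4.060000]
step 2: m = 3.540000, f(m) = 15.061864 > 0 → root in [3.020000, 3.540000]
step 3: m = 3.280000, f(m) = 5.987552 > 0 → root in [3.020000, 3.280000]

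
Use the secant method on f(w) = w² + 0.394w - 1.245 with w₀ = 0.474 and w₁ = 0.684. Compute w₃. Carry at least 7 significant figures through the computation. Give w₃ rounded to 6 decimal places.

f(w_0) = -0.833568, f(w_1) = -0.507648
w_2 = 0.684000 - (-0.507648)·(0.684000 - 0.474000)/(-0.507648 - (-0.833568)) = 1.011093; f(w_2) = 0.175679
w_3 = 1.011093 - (0.175679)·(1.011093 - 0.684000)/(0.175679 - (-0.507648)) = 0.926999; f(w_3) = -0.020435

0.926999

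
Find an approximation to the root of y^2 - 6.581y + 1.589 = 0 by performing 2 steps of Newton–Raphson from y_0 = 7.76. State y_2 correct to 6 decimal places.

6.337979

Newton update: y ← y − f(y)/f'(y).
f'(y) = 2y - 6.581
y_0 = 7.760000: f = 10.738040, f' = 8.939000 → y_1 = 7.760000 - (10.738040)/(8.939000) = 6.558743
y_1 = 6.558743: f = 1.443019, f' = 6.536485 → y_2 = 6.558743 - (1.443019)/(6.536485) = 6.337979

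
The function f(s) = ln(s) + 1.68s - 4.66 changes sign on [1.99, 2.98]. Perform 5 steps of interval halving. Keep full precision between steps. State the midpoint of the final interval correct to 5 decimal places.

2.28391

f(1.990000) = -0.628665, f(2.980000) = 1.438323 (opposite signs)
step 1: m = 2.485000, f(m) = 0.425073 > 0 → root in [1.990000, 2.485000]
step 2: m = 2.237500, f(m) = -0.095641 < 0 → root in [2.237500, 2.485000]
step 3: m = 2.361250, f(m) = 0.166091 > 0 → root in [2.237500, 2.361250]
step 4: m = 2.299375, f(m) = 0.035587 > 0 → root in [2.237500, 2.299375]
step 5: m = 2.268438, f(m) = -0.029934 < 0 → root in [2.268438, 2.299375]
Midpoint of [2.268438, 2.299375] = 2.283906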